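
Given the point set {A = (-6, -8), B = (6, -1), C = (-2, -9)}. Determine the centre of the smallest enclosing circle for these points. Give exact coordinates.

(0, -4.5)

Side lengths²: AB² = 193, AC² = 17, BC² = 128.
Since AB² = 193 ≥ 128 + 17 = 145, the angle opposite AB is not acute, so the smallest enclosing circle has AB as diameter.
Centre = midpoint of AB = (0, -4.5), r² = 193/4 = 48.25.
Centre = (0, -4.5).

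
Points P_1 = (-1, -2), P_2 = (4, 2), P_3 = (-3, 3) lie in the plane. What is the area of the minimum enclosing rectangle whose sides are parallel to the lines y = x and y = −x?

36

In coordinates u = x + y, v = x − y the rectangle is axis-aligned; the map (x,y)→(u,v) scales areas by 2.
u-values: -3, 6, 0; range = 6 − (-3) = 9.
v-values: 1, 2, -6; range = 2 − (-6) = 8.
Area = (9 × 8) / 2 = 36.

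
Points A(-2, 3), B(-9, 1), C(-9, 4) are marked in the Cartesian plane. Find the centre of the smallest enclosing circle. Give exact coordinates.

Side lengths²: AB² = 53, AC² = 50, BC² = 9.
Since AB² = 53 < 50 + 9 = 59, the triangle is acute, so the smallest enclosing circle is the circumcircle.
Circumcentre = (-79/14, 2.5), r² = 1325/98.
Centre = (-79/14, 2.5).

(-79/14, 2.5)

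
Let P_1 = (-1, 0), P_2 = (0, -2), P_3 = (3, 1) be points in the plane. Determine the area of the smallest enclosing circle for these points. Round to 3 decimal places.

14.835

Side lengths²: P_1P_2² = 5, P_1P_3² = 17, P_2P_3² = 18.
Since P_2P_3² = 18 < 17 + 5 = 22, the triangle is acute, so the smallest enclosing circle is the circumcircle.
Circumcentre = (7/6, -1/6), r² = 85/18.
Area = π·r² = π·85/18 ≈ 14.835.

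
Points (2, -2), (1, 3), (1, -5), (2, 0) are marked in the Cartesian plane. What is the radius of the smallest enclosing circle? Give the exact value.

The farthest pair is (1, 3)–(1, -5) with squared distance 64. The circle on this segment as diameter has centre (1, -1) and r² = 64/4 = 16.
Check (2, -2): distance² to centre = 2 ≤ 16, so it lies inside.
All remaining points lie in this disk, and no smaller disk contains both endpoints, so this is the minimum enclosing circle.
r = √16 = 4.

4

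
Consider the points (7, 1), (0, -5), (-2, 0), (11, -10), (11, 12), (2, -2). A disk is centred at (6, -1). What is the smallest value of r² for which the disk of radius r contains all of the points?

194

The required radius is the distance from (6, -1) to the farthest point.
Squared distances: 5, 52, 65, 106, 194, 17.
Maximum is 194, attained at (11, 12).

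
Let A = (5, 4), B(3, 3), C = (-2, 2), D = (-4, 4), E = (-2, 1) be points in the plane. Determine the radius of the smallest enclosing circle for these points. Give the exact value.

4.5

The farthest pair is A–D with squared distance 81. The circle on this segment as diameter has centre (0.5, 4) and r² = 81/4 = 20.25.
Check B: distance² to centre = 7.25 ≤ 20.25, so it lies inside.
All remaining points lie in this disk, and no smaller disk contains both endpoints, so this is the minimum enclosing circle.
r = √(20.25) = 4.5.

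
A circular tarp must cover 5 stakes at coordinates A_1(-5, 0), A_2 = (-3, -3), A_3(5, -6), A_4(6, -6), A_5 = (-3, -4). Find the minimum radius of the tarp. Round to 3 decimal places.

The minimum enclosing circle of a finite set is fixed by two of the points (as a diameter) or three (as a circumcircle).
The farthest pair is A_1–A_4 with squared distance 157. The circle on this segment as diameter has centre (0.5, -3) and r² = 157/4 = 39.25.
Check A_2: distance² to centre = 12.25 ≤ 39.25, so it lies inside.
All remaining points lie in this disk, and no smaller disk contains both endpoints, so this is the minimum enclosing circle.
r = √(39.25) ≈ 6.265.

6.265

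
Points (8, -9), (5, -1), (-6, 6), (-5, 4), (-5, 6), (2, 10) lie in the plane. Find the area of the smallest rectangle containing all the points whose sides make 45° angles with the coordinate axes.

188.5

In coordinates u = x + y, v = x − y the rectangle is axis-aligned; the map (x,y)→(u,v) scales areas by 2.
u-values: -1, 4, 0, -1, 1, 12; range = 12 − (-1) = 13.
v-values: 17, 6, -12, -9, -11, -8; range = 17 − (-12) = 29.
Area = (13 × 29) / 2 = 188.5.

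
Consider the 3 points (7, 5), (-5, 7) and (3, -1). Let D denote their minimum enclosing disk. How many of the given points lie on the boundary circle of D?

3

Call the three points A, B, C in the order given.
Side lengths²: AB² = 148, AC² = 52, BC² = 128.
Since AB² = 148 < 128 + 52 = 180, the triangle is acute, so the smallest enclosing circle is the circumcircle.
Circumcentre = (0.8, 4.8), r² = 38.48.
The points at distance exactly r from the centre are (7, 5), (-5, 7), (3, -1) — 3 points.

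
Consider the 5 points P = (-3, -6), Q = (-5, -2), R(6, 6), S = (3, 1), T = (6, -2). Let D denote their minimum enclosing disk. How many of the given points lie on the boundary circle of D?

2

The minimum enclosing circle of a finite set is fixed by two of the points (as a diameter) or three (as a circumcircle).
The farthest pair is P–R with squared distance 225. The circle on this segment as diameter has centre (1.5, 0) and r² = 225/4 = 56.25.
Check Q: distance² to centre = 46.25 ≤ 56.25, so it lies inside.
All remaining points lie in this disk, and no smaller disk contains both endpoints, so this is the minimum enclosing circle.
The points at distance exactly r from the centre are P, R — 2 points.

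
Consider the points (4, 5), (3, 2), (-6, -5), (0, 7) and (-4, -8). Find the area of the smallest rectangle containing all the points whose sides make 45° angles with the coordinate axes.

In coordinates u = x + y, v = x − y the rectangle is axis-aligned; the map (x,y)→(u,v) scales areas by 2.
u-values: 9, 5, -11, 7, -12; range = 9 − (-12) = 21.
v-values: -1, 1, -1, -7, 4; range = 4 − (-7) = 11.
Area = (21 × 11) / 2 = 115.5.

115.5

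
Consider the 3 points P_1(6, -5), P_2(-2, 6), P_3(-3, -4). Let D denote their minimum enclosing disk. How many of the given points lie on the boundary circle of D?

Side lengths²: P_1P_2² = 185, P_1P_3² = 82, P_2P_3² = 101.
Since P_1P_2² = 185 ≥ 101 + 82 = 183, the angle opposite P_1P_2 is not acute, so the smallest enclosing circle has P_1P_2 as diameter.
Centre = midpoint of P_1P_2 = (2, 0.5), r² = 185/4 = 46.25.
The points at distance exactly r from the centre are P_1, P_2 — 2 points.

2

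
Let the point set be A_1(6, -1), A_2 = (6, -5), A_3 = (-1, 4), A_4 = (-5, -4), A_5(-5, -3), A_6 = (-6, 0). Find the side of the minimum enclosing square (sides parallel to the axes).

The bounding box has width 12 and height 9.
An axis-aligned square enclosing the set must have side ≥ max(width, height).
So the minimum side is max(12, 9) = 12.

12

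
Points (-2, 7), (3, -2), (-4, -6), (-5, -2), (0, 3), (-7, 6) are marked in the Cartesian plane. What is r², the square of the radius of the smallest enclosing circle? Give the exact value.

44.2431640625

The minimum enclosing circle of a finite set is fixed by two of the points (as a diameter) or three (as a circumcircle).
The minimum enclosing circle is determined by three boundary points: (3, -2), (-4, -6), (-7, 6).
Their circumcentre is (-3.125, 0.59375) with r² = 44.2431640625.
The farthest remaining point (-2, 7) is at distance² 42.3056640625 ≤ 44.2431640625.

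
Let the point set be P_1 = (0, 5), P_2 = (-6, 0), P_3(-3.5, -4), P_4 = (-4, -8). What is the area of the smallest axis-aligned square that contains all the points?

The bounding box has width 6 and height 13.
An axis-aligned square enclosing the set must have side ≥ max(width, height).
So the minimum side is max(6, 13) = 13.
Area = 13² = 169.

169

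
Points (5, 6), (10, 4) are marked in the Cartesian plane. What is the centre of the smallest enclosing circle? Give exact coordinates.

The smallest circle enclosing two points has them as diameter endpoints.
Centre = midpoint = (7.5, 5); r² = |(5, 6)−(10, 4)|²/4 = 29/4 = 7.25.
Centre = (7.5, 5).

(7.5, 5)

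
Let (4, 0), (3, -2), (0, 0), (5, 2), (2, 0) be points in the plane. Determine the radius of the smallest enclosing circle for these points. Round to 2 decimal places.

2.71

The minimum enclosing circle is determined by three boundary points: (3, -2), (0, 0), (5, 2).
Their circumcentre is (2.625, 0.6875) with r² = 7.36328125.
The farthest remaining point (4, 0) is at distance² 2.36328125 ≤ 7.36328125.
r = √(7.36328125) ≈ 2.71.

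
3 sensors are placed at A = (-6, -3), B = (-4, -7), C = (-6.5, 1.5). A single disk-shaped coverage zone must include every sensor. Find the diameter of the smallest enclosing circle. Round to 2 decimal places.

Side lengths²: AB² = 20, AC² = 20.5, BC² = 78.5.
Since BC² = 78.5 ≥ 20.5 + 20 = 40.5, the angle opposite BC is not acute, so the smallest enclosing circle has BC as diameter.
Centre = midpoint of BC = (-5.25, -2.75), r² = 78.5/4 = 19.625.
Diameter = 2r = 2√(19.625) ≈ 8.86.

8.86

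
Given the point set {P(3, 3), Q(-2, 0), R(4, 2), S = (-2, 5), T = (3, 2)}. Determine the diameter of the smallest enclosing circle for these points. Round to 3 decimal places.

7.071

The minimum enclosing circle of a finite set is fixed by two of the points (as a diameter) or three (as a circumcircle).
The minimum enclosing circle is determined by three boundary points: Q, R, S.
Their circumcentre is (0.5, 2.5) with r² = 12.5.
The farthest remaining point P is at distance² 6.5 ≤ 12.5.
Diameter = 2r = 2√(12.5) ≈ 7.071.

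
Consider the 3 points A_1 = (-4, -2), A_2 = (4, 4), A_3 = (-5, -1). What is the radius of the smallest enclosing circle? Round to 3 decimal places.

Side lengths²: A_1A_2² = 100, A_1A_3² = 2, A_2A_3² = 106.
Since A_2A_3² = 106 ≥ 100 + 2 = 102, the angle opposite A_2A_3 is not acute, so the smallest enclosing circle has A_2A_3 as diameter.
Centre = midpoint of A_2A_3 = (-0.5, 1.5), r² = 106/4 = 26.5.
r = √(26.5) ≈ 5.148.

5.148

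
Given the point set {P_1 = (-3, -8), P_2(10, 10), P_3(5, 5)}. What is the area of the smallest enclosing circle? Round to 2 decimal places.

387.20

Side lengths²: P_1P_2² = 493, P_1P_3² = 233, P_2P_3² = 50.
Since P_1P_2² = 493 ≥ 233 + 50 = 283, the angle opposite P_1P_2 is not acute, so the smallest enclosing circle has P_1P_2 as diameter.
Centre = midpoint of P_1P_2 = (3.5, 1), r² = 493/4 = 123.25.
Area = π·r² = π·123.25 ≈ 387.20.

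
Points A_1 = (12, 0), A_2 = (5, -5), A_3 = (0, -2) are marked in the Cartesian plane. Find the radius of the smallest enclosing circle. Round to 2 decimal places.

6.08

Side lengths²: A_1A_2² = 74, A_1A_3² = 148, A_2A_3² = 34.
Since A_1A_3² = 148 ≥ 74 + 34 = 108, the angle opposite A_1A_3 is not acute, so the smallest enclosing circle has A_1A_3 as diameter.
Centre = midpoint of A_1A_3 = (6, -1), r² = 148/4 = 37.
r = √37 ≈ 6.08.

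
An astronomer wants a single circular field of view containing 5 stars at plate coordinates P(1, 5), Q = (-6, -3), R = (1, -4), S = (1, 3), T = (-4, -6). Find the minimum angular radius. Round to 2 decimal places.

By Welzl's lemma the MEC is supported by two points (diametrically opposite) or three points (on a circumcircle).
The farthest pair is P–T with squared distance 146. The circle on this segment as diameter has centre (-1.5, -0.5) and r² = 146/4 = 36.5.
Check Q: distance² to centre = 26.5 ≤ 36.5, so it lies inside.
All remaining points lie in this disk, and no smaller disk contains both endpoints, so this is the minimum enclosing circle.
r = √(36.5) ≈ 6.04.

6.04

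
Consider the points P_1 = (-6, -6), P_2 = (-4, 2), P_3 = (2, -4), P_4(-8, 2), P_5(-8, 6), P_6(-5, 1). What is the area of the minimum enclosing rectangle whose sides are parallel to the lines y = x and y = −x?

In coordinates u = x + y, v = x − y the rectangle is axis-aligned; the map (x,y)→(u,v) scales areas by 2.
u-values: -12, -2, -2, -6, -2, -4; range = -2 − (-12) = 10.
v-values: 0, -6, 6, -10, -14, -6; range = 6 − (-14) = 20.
Area = (10 × 20) / 2 = 100.

100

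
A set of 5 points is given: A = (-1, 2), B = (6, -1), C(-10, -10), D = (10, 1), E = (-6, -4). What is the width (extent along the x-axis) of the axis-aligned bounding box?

20

max x = 10, min x = -10, so width = 20.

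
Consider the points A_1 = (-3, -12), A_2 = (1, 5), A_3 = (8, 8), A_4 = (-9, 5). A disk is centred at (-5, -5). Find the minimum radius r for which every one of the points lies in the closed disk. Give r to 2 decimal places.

18.38

The required radius is the distance from (-5, -5) to the farthest point.
Squared distances: 53, 136, 338, 116.
Maximum is 338, attained at A_3.
r = √338 ≈ 18.38.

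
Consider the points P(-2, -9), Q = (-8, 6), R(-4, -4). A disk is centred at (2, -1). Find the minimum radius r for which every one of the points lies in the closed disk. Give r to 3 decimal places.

12.207

The required radius is the distance from (2, -1) to the farthest point.
Squared distances: 80, 149, 45.
Maximum is 149, attained at Q.
r = √149 ≈ 12.207.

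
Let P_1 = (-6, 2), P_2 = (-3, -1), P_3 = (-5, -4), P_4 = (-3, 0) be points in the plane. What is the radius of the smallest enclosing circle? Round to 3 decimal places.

3.041

A smallest enclosing disk is always determined by at most three of the input points on its boundary.
The farthest pair is P_1–P_3 with squared distance 37. The circle on this segment as diameter has centre (-5.5, -1) and r² = 37/4 = 9.25.
Check P_2: distance² to centre = 6.25 ≤ 9.25, so it lies inside.
All remaining points lie in this disk, and no smaller disk contains both endpoints, so this is the minimum enclosing circle.
r = √(9.25) ≈ 3.041.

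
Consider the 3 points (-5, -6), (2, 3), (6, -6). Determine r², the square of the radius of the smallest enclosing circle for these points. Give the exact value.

6305/162

Call the three points A, B, C in the order given.
Side lengths²: AB² = 130, AC² = 121, BC² = 97.
Since AB² = 130 < 121 + 97 = 218, the triangle is acute, so the smallest enclosing circle is the circumcircle.
Circumcentre = (0.5, -55/18), r² = 6305/162.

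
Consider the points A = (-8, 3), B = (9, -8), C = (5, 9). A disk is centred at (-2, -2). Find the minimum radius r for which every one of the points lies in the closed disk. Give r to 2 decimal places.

The required radius is the distance from (-2, -2) to the farthest point.
Squared distances: 61, 157, 170.
Maximum is 170, attained at C.
r = √170 ≈ 13.04.

13.04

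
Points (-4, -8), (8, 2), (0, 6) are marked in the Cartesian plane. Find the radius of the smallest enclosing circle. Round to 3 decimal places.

Call the three points A, B, C in the order given.
Side lengths²: AB² = 244, AC² = 212, BC² = 80.
Since AB² = 244 < 212 + 80 = 292, the triangle is acute, so the smallest enclosing circle is the circumcircle.
Circumcentre = (1.0625, -1.875), r² = 63.14453125.
r = √(63.14453125) ≈ 7.946.

7.946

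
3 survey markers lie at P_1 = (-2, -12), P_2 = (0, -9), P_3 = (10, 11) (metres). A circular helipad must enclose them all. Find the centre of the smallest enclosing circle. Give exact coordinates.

(4, -0.5)

Side lengths²: P_1P_2² = 13, P_1P_3² = 673, P_2P_3² = 500.
Since P_1P_3² = 673 ≥ 500 + 13 = 513, the angle opposite P_1P_3 is not acute, so the smallest enclosing circle has P_1P_3 as diameter.
Centre = midpoint of P_1P_3 = (4, -0.5), r² = 673/4 = 168.25.
Centre = (4, -0.5).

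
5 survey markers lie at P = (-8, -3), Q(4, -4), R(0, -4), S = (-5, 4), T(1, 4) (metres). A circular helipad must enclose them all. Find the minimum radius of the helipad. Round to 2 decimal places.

6.35

The minimum enclosing circle of a finite set is fixed by two of the points (as a diameter) or three (as a circumcircle).
The minimum enclosing circle is determined by three boundary points: P, Q, S.
Their circumcentre is (-11/6, -1.5) with r² = 725/18.
The farthest remaining point T is at distance² 689/18 ≤ 725/18.
r = √(725/18) ≈ 6.35.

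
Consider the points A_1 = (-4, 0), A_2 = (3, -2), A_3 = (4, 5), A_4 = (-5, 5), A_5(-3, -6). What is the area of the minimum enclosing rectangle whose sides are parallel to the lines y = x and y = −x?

In coordinates u = x + y, v = x − y the rectangle is axis-aligned; the map (x,y)→(u,v) scales areas by 2.
u-values: -4, 1, 9, 0, -9; range = 9 − (-9) = 18.
v-values: -4, 5, -1, -10, 3; range = 5 − (-10) = 15.
Area = (18 × 15) / 2 = 135.

135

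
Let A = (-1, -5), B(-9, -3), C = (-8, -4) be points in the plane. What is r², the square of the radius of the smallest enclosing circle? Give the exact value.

17

Side lengths²: AB² = 68, AC² = 50, BC² = 2.
Since AB² = 68 ≥ 50 + 2 = 52, the angle opposite AB is not acute, so the smallest enclosing circle has AB as diameter.
Centre = midpoint of AB = (-5, -4), r² = 68/4 = 17.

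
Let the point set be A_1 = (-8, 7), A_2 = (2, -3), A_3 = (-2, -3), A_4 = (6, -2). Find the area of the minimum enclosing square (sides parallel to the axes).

The bounding box has width 14 and height 10.
An axis-aligned square enclosing the set must have side ≥ max(width, height).
So the minimum side is max(14, 10) = 14.
Area = 14² = 196.

196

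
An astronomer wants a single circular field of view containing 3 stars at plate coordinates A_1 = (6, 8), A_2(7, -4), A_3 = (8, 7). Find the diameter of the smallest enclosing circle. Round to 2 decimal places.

12.04

Side lengths²: A_1A_2² = 145, A_1A_3² = 5, A_2A_3² = 122.
Since A_1A_2² = 145 ≥ 122 + 5 = 127, the angle opposite A_1A_2 is not acute, so the smallest enclosing circle has A_1A_2 as diameter.
Centre = midpoint of A_1A_2 = (6.5, 2), r² = 145/4 = 36.25.
Diameter = 2r = 2√(36.25) ≈ 12.04.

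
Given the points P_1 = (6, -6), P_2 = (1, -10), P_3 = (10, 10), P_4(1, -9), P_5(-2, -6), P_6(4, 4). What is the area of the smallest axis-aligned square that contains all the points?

400

The bounding box has width 12 and height 20.
An axis-aligned square enclosing the set must have side ≥ max(width, height).
So the minimum side is max(12, 20) = 20.
Area = 20² = 400.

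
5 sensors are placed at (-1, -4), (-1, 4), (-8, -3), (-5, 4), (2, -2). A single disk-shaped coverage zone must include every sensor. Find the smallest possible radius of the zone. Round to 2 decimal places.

5.30

The minimum enclosing circle of a finite set is fixed by two of the points (as a diameter) or three (as a circumcircle).
The minimum enclosing circle is determined by three boundary points: (-1, 4), (-8, -3), (2, -2).
Their circumcentre is (-19/6, -5/6) with r² = 505/18.
The farthest remaining point (-5, 4) is at distance² 481/18 ≤ 505/18.
r = √(505/18) ≈ 5.30.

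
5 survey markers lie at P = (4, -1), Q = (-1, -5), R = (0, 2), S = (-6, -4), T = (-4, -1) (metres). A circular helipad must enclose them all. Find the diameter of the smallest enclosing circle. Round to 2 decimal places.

10.44

The farthest pair is P–S with squared distance 109. The circle on this segment as diameter has centre (-1, -2.5) and r² = 109/4 = 27.25.
Check Q: distance² to centre = 6.25 ≤ 27.25, so it lies inside.
All remaining points lie in this disk, and no smaller disk contains both endpoints, so this is the minimum enclosing circle.
Diameter = 2r = 2√(27.25) ≈ 10.44.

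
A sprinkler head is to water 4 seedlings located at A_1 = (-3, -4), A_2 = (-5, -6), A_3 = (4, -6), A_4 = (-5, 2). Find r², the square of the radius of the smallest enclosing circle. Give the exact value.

By Welzl's lemma the MEC is supported by two points (diametrically opposite) or three points (on a circumcircle).
The farthest pair is A_3–A_4 with squared distance 145. The circle on this segment as diameter has centre (-0.5, -2) and r² = 145/4 = 36.25.
Check A_1: distance² to centre = 10.25 ≤ 36.25, so it lies inside.
All remaining points lie in this disk, and no smaller disk contains both endpoints, so this is the minimum enclosing circle.

36.25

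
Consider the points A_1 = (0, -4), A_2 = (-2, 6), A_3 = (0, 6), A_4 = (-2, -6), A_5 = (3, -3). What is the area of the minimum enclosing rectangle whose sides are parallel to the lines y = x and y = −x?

98

In coordinates u = x + y, v = x − y the rectangle is axis-aligned; the map (x,y)→(u,v) scales areas by 2.
u-values: -4, 4, 6, -8, 0; range = 6 − (-8) = 14.
v-values: 4, -8, -6, 4, 6; range = 6 − (-8) = 14.
Area = (14 × 14) / 2 = 98.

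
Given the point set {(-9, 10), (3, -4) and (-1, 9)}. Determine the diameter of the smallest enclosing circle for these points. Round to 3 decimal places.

Call the three points A, B, C in the order given.
Side lengths²: AB² = 340, AC² = 65, BC² = 185.
Since AB² = 340 ≥ 185 + 65 = 250, the angle opposite AB is not acute, so the smallest enclosing circle has AB as diameter.
Centre = midpoint of AB = (-3, 3), r² = 340/4 = 85.
Diameter = 2r = 2√85 ≈ 18.439.

18.439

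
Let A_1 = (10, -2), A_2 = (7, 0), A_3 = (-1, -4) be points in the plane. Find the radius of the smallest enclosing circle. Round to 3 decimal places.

5.590

Side lengths²: A_1A_2² = 13, A_1A_3² = 125, A_2A_3² = 80.
Since A_1A_3² = 125 ≥ 80 + 13 = 93, the angle opposite A_1A_3 is not acute, so the smallest enclosing circle has A_1A_3 as diameter.
Centre = midpoint of A_1A_3 = (4.5, -3), r² = 125/4 = 31.25.
r = √(31.25) ≈ 5.590.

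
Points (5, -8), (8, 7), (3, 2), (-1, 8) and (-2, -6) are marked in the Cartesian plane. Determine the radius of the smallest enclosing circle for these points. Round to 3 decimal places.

The minimum enclosing circle is determined by three boundary points: (5, -8), (8, 7), (-1, 8).
Their circumcentre is (62/23, 6/23) with r² = 38909/529.
The farthest remaining point (-2, -6) is at distance² 32400/529 ≤ 38909/529.
r = √(38909/529) ≈ 8.576.

8.576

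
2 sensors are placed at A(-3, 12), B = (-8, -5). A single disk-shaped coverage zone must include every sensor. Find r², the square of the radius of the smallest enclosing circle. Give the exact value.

78.5

The smallest circle enclosing two points has them as diameter endpoints.
Centre = midpoint = (-5.5, 3.5); r² = |AB|²/4 = 314/4 = 78.5.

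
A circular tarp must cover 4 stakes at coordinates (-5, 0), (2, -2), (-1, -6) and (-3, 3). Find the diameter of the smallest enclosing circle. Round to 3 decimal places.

9.220

The minimum enclosing circle of a finite set is fixed by two of the points (as a diameter) or three (as a circumcircle).
The farthest pair is (-1, -6)–(-3, 3) with squared distance 85. The circle on this segment as diameter has centre (-2, -1.5) and r² = 85/4 = 21.25.
Check (-5, 0): distance² to centre = 11.25 ≤ 21.25, so it lies inside.
All remaining points lie in this disk, and no smaller disk contains both endpoints, so this is the minimum enclosing circle.
Diameter = 2r = 2√(21.25) ≈ 9.220.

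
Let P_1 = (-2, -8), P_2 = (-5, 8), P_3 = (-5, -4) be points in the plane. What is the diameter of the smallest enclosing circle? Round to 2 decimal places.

Side lengths²: P_1P_2² = 265, P_1P_3² = 25, P_2P_3² = 144.
Since P_1P_2² = 265 ≥ 144 + 25 = 169, the angle opposite P_1P_2 is not acute, so the smallest enclosing circle has P_1P_2 as diameter.
Centre = midpoint of P_1P_2 = (-3.5, 0), r² = 265/4 = 66.25.
Diameter = 2r = 2√(66.25) ≈ 16.28.

16.28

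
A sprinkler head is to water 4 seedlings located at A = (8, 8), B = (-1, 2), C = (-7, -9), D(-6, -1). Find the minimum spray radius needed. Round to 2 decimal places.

11.34

A smallest enclosing disk is always determined by at most three of the input points on its boundary.
The farthest pair is A–C with squared distance 514. The circle on this segment as diameter has centre (0.5, -0.5) and r² = 514/4 = 128.5.
Check B: distance² to centre = 8.5 ≤ 128.5, so it lies inside.
All remaining points lie in this disk, and no smaller disk contains both endpoints, so this is the minimum enclosing circle.
r = √(128.5) ≈ 11.34.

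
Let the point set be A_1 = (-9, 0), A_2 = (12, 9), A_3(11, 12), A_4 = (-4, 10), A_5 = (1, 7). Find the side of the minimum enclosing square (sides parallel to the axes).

21

The bounding box has width 21 and height 12.
An axis-aligned square enclosing the set must have side ≥ max(width, height).
So the minimum side is max(21, 12) = 21.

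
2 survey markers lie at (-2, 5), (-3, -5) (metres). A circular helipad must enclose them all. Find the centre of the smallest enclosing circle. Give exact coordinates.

(-2.5, 0)

The smallest circle enclosing two points has them as diameter endpoints.
Centre = midpoint = (-2.5, 0); r² = |(-2, 5)−(-3, -5)|²/4 = 101/4 = 25.25.
Centre = (-2.5, 0).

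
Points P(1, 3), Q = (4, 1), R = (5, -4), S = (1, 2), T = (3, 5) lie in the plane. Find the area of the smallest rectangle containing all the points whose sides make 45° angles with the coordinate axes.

In coordinates u = x + y, v = x − y the rectangle is axis-aligned; the map (x,y)→(u,v) scales areas by 2.
u-values: 4, 5, 1, 3, 8; range = 8 − 1 = 7.
v-values: -2, 3, 9, -1, -2; range = 9 − (-2) = 11.
Area = (7 × 11) / 2 = 38.5.

38.5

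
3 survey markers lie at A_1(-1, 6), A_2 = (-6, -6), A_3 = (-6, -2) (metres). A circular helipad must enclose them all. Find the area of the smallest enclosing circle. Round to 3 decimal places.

Side lengths²: A_1A_2² = 169, A_1A_3² = 89, A_2A_3² = 16.
Since A_1A_2² = 169 ≥ 89 + 16 = 105, the angle opposite A_1A_2 is not acute, so the smallest enclosing circle has A_1A_2 as diameter.
Centre = midpoint of A_1A_2 = (-3.5, 0), r² = 169/4 = 42.25.
Area = π·r² = π·42.25 ≈ 132.732.

132.732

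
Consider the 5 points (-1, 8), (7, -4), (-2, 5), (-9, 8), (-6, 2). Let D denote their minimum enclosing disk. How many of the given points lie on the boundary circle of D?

The minimum enclosing circle of a finite set is fixed by two of the points (as a diameter) or three (as a circumcircle).
The farthest pair is (7, -4)–(-9, 8) with squared distance 400. The circle on this segment as diameter has centre (-1, 2) and r² = 400/4 = 100.
Check (-1, 8): distance² to centre = 36 ≤ 100, so it lies inside.
All remaining points lie in this disk, and no smaller disk contains both endpoints, so this is the minimum enclosing circle.
The points at distance exactly r from the centre are (7, -4), (-9, 8) — 2 points.

2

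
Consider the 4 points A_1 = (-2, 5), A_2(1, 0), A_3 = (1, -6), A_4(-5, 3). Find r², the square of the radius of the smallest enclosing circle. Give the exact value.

A smallest enclosing disk is always determined by at most three of the input points on its boundary.
The farthest pair is A_1–A_3 with squared distance 130. The circle on this segment as diameter has centre (-0.5, -0.5) and r² = 130/4 = 32.5.
Check A_2: distance² to centre = 2.5 ≤ 32.5, so it lies inside.
All remaining points lie in this disk, and no smaller disk contains both endpoints, so this is the minimum enclosing circle.

32.5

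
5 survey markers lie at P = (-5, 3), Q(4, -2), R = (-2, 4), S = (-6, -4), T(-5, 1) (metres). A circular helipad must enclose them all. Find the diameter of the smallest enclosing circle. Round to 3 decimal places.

The minimum enclosing circle of a finite set is fixed by two of the points (as a diameter) or three (as a circumcircle).
The minimum enclosing circle is determined by three boundary points: P, Q, S.
Their circumcentre is (-47/34, -37/34) with r² = 17225/578.
The farthest remaining point R is at distance² 15185/578 ≤ 17225/578.
Diameter = 2r = 2√(17225/578) ≈ 10.918.

10.918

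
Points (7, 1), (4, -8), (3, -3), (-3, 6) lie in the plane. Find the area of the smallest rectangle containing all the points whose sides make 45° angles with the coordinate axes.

In coordinates u = x + y, v = x − y the rectangle is axis-aligned; the map (x,y)→(u,v) scales areas by 2.
u-values: 8, -4, 0, 3; range = 8 − (-4) = 12.
v-values: 6, 12, 6, -9; range = 12 − (-9) = 21.
Area = (12 × 21) / 2 = 126.

126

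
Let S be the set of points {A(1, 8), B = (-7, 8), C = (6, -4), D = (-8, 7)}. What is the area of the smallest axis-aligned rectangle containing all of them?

168

x ranges over [-8, 6], width 14.
y ranges over [-4, 8], height 12.
Area = 14 × 12 = 168.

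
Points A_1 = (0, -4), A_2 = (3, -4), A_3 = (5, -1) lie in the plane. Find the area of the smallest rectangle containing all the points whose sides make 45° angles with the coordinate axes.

In coordinates u = x + y, v = x − y the rectangle is axis-aligned; the map (x,y)→(u,v) scales areas by 2.
u-values: -4, -1, 4; range = 4 − (-4) = 8.
v-values: 4, 7, 6; range = 7 − 4 = 3.
Area = (8 × 3) / 2 = 12.

12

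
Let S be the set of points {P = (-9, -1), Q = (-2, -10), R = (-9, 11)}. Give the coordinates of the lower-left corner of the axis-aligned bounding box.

(-9, -10)

x-range [-9, -2], y-range [-10, 11].
The lower-left corner is (-9, -10).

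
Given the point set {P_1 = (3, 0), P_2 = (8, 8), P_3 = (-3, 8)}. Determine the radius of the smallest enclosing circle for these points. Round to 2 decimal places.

Side lengths²: P_1P_2² = 89, P_1P_3² = 100, P_2P_3² = 121.
Since P_2P_3² = 121 < 100 + 89 = 189, the triangle is acute, so the smallest enclosing circle is the circumcircle.
Circumcentre = (2.5, 5.875), r² = 34.765625.
r = √(34.765625) ≈ 5.90.

5.90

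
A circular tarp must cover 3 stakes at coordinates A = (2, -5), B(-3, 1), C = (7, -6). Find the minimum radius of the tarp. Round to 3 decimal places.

Side lengths²: AB² = 61, AC² = 26, BC² = 149.
Since BC² = 149 ≥ 61 + 26 = 87, the angle opposite BC is not acute, so the smallest enclosing circle has BC as diameter.
Centre = midpoint of BC = (2, -2.5), r² = 149/4 = 37.25.
r = √(37.25) ≈ 6.103.

6.103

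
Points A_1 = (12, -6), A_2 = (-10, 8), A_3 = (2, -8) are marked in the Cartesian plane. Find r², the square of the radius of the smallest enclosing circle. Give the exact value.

Side lengths²: A_1A_2² = 680, A_1A_3² = 104, A_2A_3² = 400.
Since A_1A_2² = 680 ≥ 400 + 104 = 504, the angle opposite A_1A_2 is not acute, so the smallest enclosing circle has A_1A_2 as diameter.
Centre = midpoint of A_1A_2 = (1, 1), r² = 680/4 = 170.

170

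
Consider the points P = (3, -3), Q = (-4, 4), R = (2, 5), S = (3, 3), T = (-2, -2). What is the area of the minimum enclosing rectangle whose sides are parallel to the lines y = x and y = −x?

77

In coordinates u = x + y, v = x − y the rectangle is axis-aligned; the map (x,y)→(u,v) scales areas by 2.
u-values: 0, 0, 7, 6, -4; range = 7 − (-4) = 11.
v-values: 6, -8, -3, 0, 0; range = 6 − (-8) = 14.
Area = (11 × 14) / 2 = 77.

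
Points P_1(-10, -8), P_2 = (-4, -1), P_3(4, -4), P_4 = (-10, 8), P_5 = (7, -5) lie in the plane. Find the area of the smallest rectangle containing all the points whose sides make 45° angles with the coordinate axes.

In coordinates u = x + y, v = x − y the rectangle is axis-aligned; the map (x,y)→(u,v) scales areas by 2.
u-values: -18, -5, 0, -2, 2; range = 2 − (-18) = 20.
v-values: -2, -3, 8, -18, 12; range = 12 − (-18) = 30.
Area = (20 × 30) / 2 = 300.

300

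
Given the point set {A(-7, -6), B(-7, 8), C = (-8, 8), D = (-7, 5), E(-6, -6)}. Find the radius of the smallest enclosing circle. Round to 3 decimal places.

7.071

By Welzl's lemma the MEC is supported by two points (diametrically opposite) or three points (on a circumcircle).
The farthest pair is C–E with squared distance 200. The circle on this segment as diameter has centre (-7, 1) and r² = 200/4 = 50.
Check A: distance² to centre = 49 ≤ 50, so it lies inside.
All remaining points lie in this disk, and no smaller disk contains both endpoints, so this is the minimum enclosing circle.
r = √50 ≈ 7.071.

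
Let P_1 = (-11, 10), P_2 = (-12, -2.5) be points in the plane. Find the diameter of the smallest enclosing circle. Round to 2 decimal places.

The smallest circle enclosing two points has them as diameter endpoints.
Centre = midpoint = (-11.5, 3.75); r² = |P_1P_2|²/4 = 157.25/4 = 39.3125.
Diameter = 2r = 2√(39.3125) ≈ 12.54.

12.54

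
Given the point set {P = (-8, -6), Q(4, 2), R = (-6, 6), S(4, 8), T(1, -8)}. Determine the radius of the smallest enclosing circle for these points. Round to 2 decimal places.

The minimum enclosing circle of a finite set is fixed by two of the points (as a diameter) or three (as a circumcircle).
The minimum enclosing circle is determined by three boundary points: P, S, T.
Their circumcentre is (-53/30, 0.8) with r² = 15317/180.
The farthest remaining point R is at distance² 8093/180 ≤ 15317/180.
r = √(15317/180) ≈ 9.22.

9.22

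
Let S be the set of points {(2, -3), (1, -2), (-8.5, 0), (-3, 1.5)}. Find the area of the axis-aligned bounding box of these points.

x ranges over [-8.5, 2], width 10.5.
y ranges over [-3, 1.5], height 4.5.
Area = 10.5 × 4.5 = 47.25.

47.25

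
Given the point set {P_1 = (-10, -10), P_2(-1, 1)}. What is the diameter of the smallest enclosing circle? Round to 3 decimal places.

14.213

The smallest circle enclosing two points has them as diameter endpoints.
Centre = midpoint = (-5.5, -4.5); r² = |P_1P_2|²/4 = 202/4 = 50.5.
Diameter = 2r = 2√(50.5) ≈ 14.213.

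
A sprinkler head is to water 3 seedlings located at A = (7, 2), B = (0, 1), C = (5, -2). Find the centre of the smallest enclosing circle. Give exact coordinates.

Side lengths²: AB² = 50, AC² = 20, BC² = 34.
Since AB² = 50 < 34 + 20 = 54, the triangle is acute, so the smallest enclosing circle is the circumcircle.
Circumcentre = (46/13, 16/13), r² = 2125/169.
Centre = (46/13, 16/13).

(46/13, 16/13)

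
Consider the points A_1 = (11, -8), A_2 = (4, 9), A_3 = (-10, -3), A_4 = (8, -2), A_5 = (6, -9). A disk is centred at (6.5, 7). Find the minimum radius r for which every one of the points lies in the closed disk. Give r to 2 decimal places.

19.29

The required radius is the distance from (6.5, 7) to the farthest point.
Squared distances: 245.25, 10.25, 372.25, 83.25, 256.25.
Maximum is 372.25, attained at A_3.
r = √(372.25) ≈ 19.29.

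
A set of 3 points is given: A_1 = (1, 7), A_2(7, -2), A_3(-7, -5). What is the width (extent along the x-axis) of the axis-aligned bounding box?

max x = 7, min x = -7, so width = 14.

14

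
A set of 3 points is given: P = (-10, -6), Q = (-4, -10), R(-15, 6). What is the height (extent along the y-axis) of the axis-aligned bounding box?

max y = 6, min y = -10, so height = 16.

16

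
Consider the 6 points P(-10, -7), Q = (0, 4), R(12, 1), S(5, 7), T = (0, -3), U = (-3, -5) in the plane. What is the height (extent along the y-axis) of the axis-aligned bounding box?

14

max y = 7, min y = -7, so height = 14.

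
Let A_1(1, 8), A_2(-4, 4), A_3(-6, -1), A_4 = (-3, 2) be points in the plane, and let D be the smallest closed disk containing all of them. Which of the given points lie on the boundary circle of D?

A smallest enclosing disk is always determined by at most three of the input points on its boundary.
The farthest pair is A_1–A_3 with squared distance 130. The circle on this segment as diameter has centre (-2.5, 3.5) and r² = 130/4 = 32.5.
Check A_2: distance² to centre = 2.5 ≤ 32.5, so it lies inside.
All remaining points lie in this disk, and no smaller disk contains both endpoints, so this is the minimum enclosing circle.
The points at distance exactly r from the centre are A_1, A_3 — 2 points.

A_1, A_3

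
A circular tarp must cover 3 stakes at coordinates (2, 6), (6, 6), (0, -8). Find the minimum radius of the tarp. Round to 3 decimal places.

7.616

Call the three points A, B, C in the order given.
Side lengths²: AB² = 16, AC² = 200, BC² = 232.
Since BC² = 232 ≥ 200 + 16 = 216, the angle opposite BC is not acute, so the smallest enclosing circle has BC as diameter.
Centre = midpoint of BC = (3, -1), r² = 232/4 = 58.
r = √58 ≈ 7.616.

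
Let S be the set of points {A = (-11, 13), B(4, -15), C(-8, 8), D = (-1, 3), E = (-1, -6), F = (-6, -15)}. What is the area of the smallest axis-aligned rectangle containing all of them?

x ranges over [-11, 4], width 15.
y ranges over [-15, 13], height 28.
Area = 15 × 28 = 420.

420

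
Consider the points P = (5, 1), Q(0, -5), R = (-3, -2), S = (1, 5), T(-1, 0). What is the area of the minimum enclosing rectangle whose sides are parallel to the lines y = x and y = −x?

49.5

In coordinates u = x + y, v = x − y the rectangle is axis-aligned; the map (x,y)→(u,v) scales areas by 2.
u-values: 6, -5, -5, 6, -1; range = 6 − (-5) = 11.
v-values: 4, 5, -1, -4, -1; range = 5 − (-4) = 9.
Area = (11 × 9) / 2 = 49.5.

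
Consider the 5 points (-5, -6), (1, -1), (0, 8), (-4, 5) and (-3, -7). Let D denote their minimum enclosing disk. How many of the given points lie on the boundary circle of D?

2

By Welzl's lemma the MEC is supported by two points (diametrically opposite) or three points (on a circumcircle).
The farthest pair is (0, 8)–(-3, -7) with squared distance 234. The circle on this segment as diameter has centre (-1.5, 0.5) and r² = 234/4 = 58.5.
Check (-5, -6): distance² to centre = 54.5 ≤ 58.5, so it lies inside.
All remaining points lie in this disk, and no smaller disk contains both endpoints, so this is the minimum enclosing circle.
The points at distance exactly r from the centre are (0, 8), (-3, -7) — 2 points.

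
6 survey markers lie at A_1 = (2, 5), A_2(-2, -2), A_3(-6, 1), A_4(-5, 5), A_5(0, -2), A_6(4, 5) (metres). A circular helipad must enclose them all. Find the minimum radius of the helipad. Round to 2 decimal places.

5.39

The minimum enclosing circle of a finite set is fixed by two of the points (as a diameter) or three (as a circumcircle).
The farthest pair is A_3–A_6 with squared distance 116. The circle on this segment as diameter has centre (-1, 3) and r² = 116/4 = 29.
Check A_1: distance² to centre = 13 ≤ 29, so it lies inside.
All remaining points lie in this disk, and no smaller disk contains both endpoints, so this is the minimum enclosing circle.
r = √29 ≈ 5.39.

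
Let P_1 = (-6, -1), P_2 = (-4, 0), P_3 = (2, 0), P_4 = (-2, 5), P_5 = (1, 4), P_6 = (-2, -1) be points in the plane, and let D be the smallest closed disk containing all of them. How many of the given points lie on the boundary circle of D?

3

The minimum enclosing circle is determined by three boundary points: P_1, P_3, P_5.
Their circumcentre is (-145/66, 71/66) with r² = 40885/2178.
The farthest remaining point P_4 is at distance² 33625/2178 ≤ 40885/2178.
The points at distance exactly r from the centre are P_1, P_3, P_5 — 3 points.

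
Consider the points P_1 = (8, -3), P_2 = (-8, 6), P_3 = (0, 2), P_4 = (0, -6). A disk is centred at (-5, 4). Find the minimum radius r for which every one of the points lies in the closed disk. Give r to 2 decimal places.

14.76

The required radius is the distance from (-5, 4) to the farthest point.
Squared distances: 218, 13, 29, 125.
Maximum is 218, attained at P_1.
r = √218 ≈ 14.76.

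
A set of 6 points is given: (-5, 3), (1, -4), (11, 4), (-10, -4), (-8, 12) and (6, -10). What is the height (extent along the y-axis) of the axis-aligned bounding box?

22

max y = 12, min y = -10, so height = 22.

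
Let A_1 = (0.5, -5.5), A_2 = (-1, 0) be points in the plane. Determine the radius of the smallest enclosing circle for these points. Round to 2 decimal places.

The smallest circle enclosing two points has them as diameter endpoints.
Centre = midpoint = (-0.25, -2.75); r² = |A_1A_2|²/4 = 32.5/4 = 8.125.
r = √(8.125) ≈ 2.85.

2.85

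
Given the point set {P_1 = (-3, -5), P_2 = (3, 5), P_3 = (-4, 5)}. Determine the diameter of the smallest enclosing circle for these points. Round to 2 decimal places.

Side lengths²: P_1P_2² = 136, P_1P_3² = 101, P_2P_3² = 49.
Since P_1P_2² = 136 < 101 + 49 = 150, the triangle is acute, so the smallest enclosing circle is the circumcircle.
Circumcentre = (-0.5, 0.3), r² = 34.34.
Diameter = 2r = 2√(34.34) ≈ 11.72.

11.72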